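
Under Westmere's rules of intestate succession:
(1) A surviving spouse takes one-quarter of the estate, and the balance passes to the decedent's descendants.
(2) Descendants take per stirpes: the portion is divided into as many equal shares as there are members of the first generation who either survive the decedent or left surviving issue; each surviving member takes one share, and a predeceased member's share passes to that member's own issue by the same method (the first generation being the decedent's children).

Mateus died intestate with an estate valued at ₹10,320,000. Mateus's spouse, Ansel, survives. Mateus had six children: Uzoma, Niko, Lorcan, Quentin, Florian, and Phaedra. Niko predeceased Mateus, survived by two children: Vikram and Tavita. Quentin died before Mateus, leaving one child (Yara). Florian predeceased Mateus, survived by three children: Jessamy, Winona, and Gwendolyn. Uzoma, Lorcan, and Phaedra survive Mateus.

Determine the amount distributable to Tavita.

Tavita receives ₹645,000.

Ansel takes one-quarter of ₹10,320,000 = ₹2,580,000. The remaining ₹7,740,000 passes to the descendants.
The descendants' portion (₹7,740,000) is divided into 6 shares of ₹1,290,000: Uzoma, Lorcan, and Phaedra each take ₹1,290,000; Niko's ₹1,290,000 share passes to Niko's issue; Quentin's ₹1,290,000 share passes to Quentin's issue; Florian's ₹1,290,000 share passes to Florian's issue.
Niko's share (₹1,290,000) is divided into 2 shares of ₹645,000: Vikram and Tavita each take ₹645,000.
Quentin's share (₹1,290,000) passes entirely to Yara.
Florian's share (₹1,290,000) is divided into 3 shares of ₹430,000: Jessamy, Winona, and Gwendolyn each take ₹430,000.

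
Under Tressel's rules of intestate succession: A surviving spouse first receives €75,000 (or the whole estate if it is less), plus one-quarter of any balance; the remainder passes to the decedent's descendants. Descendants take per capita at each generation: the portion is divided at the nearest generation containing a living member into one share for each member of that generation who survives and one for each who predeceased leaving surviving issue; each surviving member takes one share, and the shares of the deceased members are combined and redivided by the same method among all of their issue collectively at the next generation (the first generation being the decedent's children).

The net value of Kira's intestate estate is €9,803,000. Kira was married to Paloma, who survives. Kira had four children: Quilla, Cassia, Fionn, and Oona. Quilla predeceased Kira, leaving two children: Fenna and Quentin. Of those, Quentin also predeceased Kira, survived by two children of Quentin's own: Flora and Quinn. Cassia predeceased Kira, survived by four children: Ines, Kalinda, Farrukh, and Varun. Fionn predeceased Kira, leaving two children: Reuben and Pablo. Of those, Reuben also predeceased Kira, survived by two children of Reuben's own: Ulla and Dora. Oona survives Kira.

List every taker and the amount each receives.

Paloma: €2,507,000; Fenna: €684,000; Flora: €342,000; Quinn: €342,000; Ines: €684,000; Kalinda: €684,000; Farrukh: €684,000; Varun: €684,000; Ulla: €342,000; Dora: €342,000; Pablo: €684,000; Oona: €1,824,000

Paloma first takes €75,000, leaving a balance of €9,728,000. Paloma then takes one-quarter of the balance (€2,432,000), for a total of €2,507,000. The remaining €7,296,000 passes to the descendants.
The descendants' portion (€7,296,000) is divided at the children's generation into 4 shares of €1,824,000. Oona takes €1,824,000. The 3 shares of the deceased (Quilla, Cassia, and Fionn) are combined into a pool of €5,472,000.
That pool (€5,472,000) is divided at the grandchildren's generation into 8 shares of €684,000. Fenna, Ines, Kalinda, Farrukh, Varun, and Pablo each take €684,000. The 2 shares of the deceased (Quentin and Reuben) are combined into a pool of €1,368,000.
That pool (€1,368,000) is divided at the great-grandchildren's generation equally among Flora, Quinn, Ulla, and Dora: €342,000 each.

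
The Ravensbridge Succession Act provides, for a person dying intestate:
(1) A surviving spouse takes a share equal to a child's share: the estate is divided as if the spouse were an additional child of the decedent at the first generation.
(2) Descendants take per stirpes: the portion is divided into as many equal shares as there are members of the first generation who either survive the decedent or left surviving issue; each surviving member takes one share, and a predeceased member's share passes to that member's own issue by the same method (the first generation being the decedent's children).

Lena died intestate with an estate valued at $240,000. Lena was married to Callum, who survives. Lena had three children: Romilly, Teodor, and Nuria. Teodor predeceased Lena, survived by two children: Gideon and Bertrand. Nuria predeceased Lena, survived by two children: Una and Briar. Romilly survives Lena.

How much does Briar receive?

Briar receives $30,000.

The spouse counts as an additional share at the children's level, so there are 4 primary shares of $60,000. Callum takes one such share ($60,000).
The children's combined portion ($180,000) is divided into 3 shares of $60,000: Romilly takes $60,000; Teodor's $60,000 share passes to Teodor's issue; Nuria's $60,000 share passes to Nuria's issue.
Teodor's share ($60,000) is divided into 2 shares of $30,000: Gideon and Bertrand each take $30,000.
Nuria's share ($60,000) is divided into 2 shares of $30,000: Una and Briar each take $30,000.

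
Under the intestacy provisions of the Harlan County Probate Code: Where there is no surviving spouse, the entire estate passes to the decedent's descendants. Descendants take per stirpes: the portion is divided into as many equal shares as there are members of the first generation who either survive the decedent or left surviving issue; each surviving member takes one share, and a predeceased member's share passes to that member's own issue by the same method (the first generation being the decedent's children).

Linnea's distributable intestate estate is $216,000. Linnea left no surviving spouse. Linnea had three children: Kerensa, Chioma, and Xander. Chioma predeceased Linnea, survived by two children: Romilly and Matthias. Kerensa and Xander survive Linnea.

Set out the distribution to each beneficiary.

The entire $216,000 passes to the descendants.
That amount ($216,000) is divided into 3 shares of $72,000: Kerensa and Xander each take $72,000; Chioma's $72,000 share passes to Chioma's issue.
Chioma's share ($72,000) is divided into 2 shares of $36,000: Romilly and Matthias each take $36,000.

Kerensa: $72,000; Romilly: $36,000; Matthias: $36,000; Xander: $72,000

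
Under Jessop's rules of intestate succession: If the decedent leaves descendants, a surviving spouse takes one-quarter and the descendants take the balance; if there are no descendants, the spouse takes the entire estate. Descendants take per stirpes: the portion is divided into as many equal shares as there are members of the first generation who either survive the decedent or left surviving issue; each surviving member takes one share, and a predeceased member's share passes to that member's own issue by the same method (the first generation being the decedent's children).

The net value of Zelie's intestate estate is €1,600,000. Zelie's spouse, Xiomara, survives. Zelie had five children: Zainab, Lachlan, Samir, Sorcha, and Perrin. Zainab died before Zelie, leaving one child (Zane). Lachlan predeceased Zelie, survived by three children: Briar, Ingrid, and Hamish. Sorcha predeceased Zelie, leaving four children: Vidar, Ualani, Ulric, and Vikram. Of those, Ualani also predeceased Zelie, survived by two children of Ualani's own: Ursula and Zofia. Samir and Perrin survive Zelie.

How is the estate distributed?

Xiomara: €400,000; Zane: €240,000; Briar: €80,000; Ingrid: €80,000; Hamish: €80,000; Samir: €240,000; Vidar: €60,000; Ursula: €30,000; Zofia: €30,000; Ulric: €60,000; Vikram: €60,000; Perrin: €240,000

Xiomara takes one-quarter of €1,600,000 = €400,000. The remaining €1,200,000 passes to the descendants.
The descendants' portion (€1,200,000) is divided into 5 shares of €240,000: Samir and Perrin each take €240,000; Zainab's €240,000 share passes to Zainab's issue; Lachlan's €240,000 share passes to Lachlan's issue; Sorcha's €240,000 share passes to Sorcha's issue.
Zainab's share (€240,000) passes entirely to Zane.
Lachlan's share (€240,000) is divided into 3 shares of €80,000: Briar, Ingrid, and Hamish each take €80,000.
Sorcha's share (€240,000) is divided into 4 shares of €60,000: Vidar, Ulric, and Vikram each take €60,000; Ualani's €60,000 share passes to Ualani's issue.
Ualani's share (€60,000) is divided into 2 shares of €30,000: Ursula and Zofia each take €30,000.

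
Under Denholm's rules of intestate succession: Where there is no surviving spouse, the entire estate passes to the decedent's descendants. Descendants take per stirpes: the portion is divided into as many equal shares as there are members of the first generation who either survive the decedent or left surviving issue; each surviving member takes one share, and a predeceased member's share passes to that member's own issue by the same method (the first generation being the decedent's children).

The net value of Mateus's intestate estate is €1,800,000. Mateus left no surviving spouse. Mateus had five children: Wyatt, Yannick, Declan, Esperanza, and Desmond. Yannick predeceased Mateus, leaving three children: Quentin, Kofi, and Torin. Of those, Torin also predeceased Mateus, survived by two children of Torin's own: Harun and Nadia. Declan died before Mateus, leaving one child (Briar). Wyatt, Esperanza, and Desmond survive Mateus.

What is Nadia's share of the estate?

The entire €1,800,000 passes to the descendants.
That amount (€1,800,000) is divided into 5 shares of €360,000: Wyatt, Esperanza, and Desmond each take €360,000; Yannick's €360,000 share passes to Yannick's issue; Declan's €360,000 share passes to Declan's issue.
Yannick's share (€360,000) is divided into 3 shares of €120,000: Quentin and Kofi each take €120,000; Torin's €120,000 share passes to Torin's issue.
Torin's share (€120,000) is divided into 2 shares of €60,000: Harun and Nadia each take €60,000.
Declan's share (€360,000) passes entirely to Briar.

Nadia receives €60,000.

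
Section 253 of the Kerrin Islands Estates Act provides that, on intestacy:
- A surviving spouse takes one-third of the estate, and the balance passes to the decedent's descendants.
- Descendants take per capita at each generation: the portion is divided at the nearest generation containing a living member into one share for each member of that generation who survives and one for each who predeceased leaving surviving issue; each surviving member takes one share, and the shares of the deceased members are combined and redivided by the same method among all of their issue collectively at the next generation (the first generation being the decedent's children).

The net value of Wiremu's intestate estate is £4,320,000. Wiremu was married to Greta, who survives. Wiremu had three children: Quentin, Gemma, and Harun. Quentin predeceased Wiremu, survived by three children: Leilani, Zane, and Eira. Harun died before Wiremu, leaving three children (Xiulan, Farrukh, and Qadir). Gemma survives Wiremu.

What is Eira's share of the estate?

Greta takes one-third of £4,320,000 = £1,440,000. The remaining £2,880,000 passes to the descendants.
The descendants' portion (£2,880,000) is divided at the children's generation into 3 shares of £960,000. Gemma takes £960,000. The 2 shares of the deceased (Quentin and Harun) are combined into a pool of £1,920,000.
That pool (£1,920,000) is divided at the grandchildren's generation equally among Leilani, Zane, Eira, Xiulan, Farrukh, and Qadir: £320,000 each.

Eira receives £320,000.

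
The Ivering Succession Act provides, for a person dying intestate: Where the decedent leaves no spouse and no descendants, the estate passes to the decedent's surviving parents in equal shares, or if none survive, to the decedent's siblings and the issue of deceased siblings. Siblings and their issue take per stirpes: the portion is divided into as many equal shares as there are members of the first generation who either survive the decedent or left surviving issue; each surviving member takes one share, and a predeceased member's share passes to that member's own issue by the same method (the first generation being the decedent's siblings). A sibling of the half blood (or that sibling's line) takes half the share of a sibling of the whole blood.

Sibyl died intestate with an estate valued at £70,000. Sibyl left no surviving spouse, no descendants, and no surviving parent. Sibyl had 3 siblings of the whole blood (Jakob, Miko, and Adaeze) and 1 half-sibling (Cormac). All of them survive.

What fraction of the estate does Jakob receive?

The entire £70,000 passes to the siblings and their issue.
Counting each half-blood sibling's line as half a unit, there are 7/2 units in £70,000, so one unit is £20,000. Whole-blood lines (Jakob, Miko, and Adaeze) take £20,000 each; half-blood lines (Cormac) take £10,000 each.

Jakob receives 2/7 of the estate.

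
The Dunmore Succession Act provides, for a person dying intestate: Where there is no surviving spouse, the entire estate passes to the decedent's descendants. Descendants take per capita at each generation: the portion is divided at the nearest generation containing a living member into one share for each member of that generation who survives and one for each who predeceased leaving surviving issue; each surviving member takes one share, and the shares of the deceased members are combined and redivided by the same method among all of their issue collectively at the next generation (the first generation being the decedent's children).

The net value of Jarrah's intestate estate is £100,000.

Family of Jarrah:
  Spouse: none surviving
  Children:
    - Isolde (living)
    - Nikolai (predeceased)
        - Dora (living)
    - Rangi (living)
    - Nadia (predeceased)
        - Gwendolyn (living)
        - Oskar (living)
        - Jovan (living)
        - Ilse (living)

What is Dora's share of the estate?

Dora receives £10,000.

The entire £100,000 passes to the descendants.
That amount (£100,000) is divided at the children's generation into 4 shares of £25,000. Isolde and Rangi each take £25,000. The 2 shares of the deceased (Nikolai and Nadia) are combined into a pool of £50,000.
That pool (£50,000) is divided at the grandchildren's generation equally among Dora, Gwendolyn, Oskar, Jovan, and Ilse: £10,000 each.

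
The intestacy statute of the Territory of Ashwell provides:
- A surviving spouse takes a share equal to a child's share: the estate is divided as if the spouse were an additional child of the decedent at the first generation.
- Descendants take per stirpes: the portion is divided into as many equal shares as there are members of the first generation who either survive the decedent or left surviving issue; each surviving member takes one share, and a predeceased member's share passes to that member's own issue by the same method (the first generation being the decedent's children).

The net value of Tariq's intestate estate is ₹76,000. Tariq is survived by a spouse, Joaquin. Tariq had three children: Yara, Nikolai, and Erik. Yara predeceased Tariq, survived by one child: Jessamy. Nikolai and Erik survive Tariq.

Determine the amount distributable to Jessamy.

The spouse counts as an additional share at the children's level, so there are 4 primary shares of ₹19,000. Joaquin takes one such share (₹19,000).
The children's combined portion (₹57,000) is divided into 3 shares of ₹19,000: Nikolai and Erik each take ₹19,000; Yara's ₹19,000 share passes to Yara's issue.
Yara's share (₹19,000) passes entirely to Jessamy.

Jessamy receives ₹19,000.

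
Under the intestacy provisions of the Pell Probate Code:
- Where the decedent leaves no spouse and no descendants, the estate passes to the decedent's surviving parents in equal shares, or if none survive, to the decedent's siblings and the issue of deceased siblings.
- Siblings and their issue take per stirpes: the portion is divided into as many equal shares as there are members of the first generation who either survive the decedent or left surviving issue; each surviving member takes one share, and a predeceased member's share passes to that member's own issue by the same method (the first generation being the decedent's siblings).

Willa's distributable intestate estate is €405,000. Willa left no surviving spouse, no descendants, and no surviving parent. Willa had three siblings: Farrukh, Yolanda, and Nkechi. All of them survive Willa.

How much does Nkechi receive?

The entire €405,000 passes to the siblings and their issue.
That amount (€405,000) is divided into 3 shares of €135,000: Farrukh, Yolanda, and Nkechi each take €135,000.

Nkechi receives €135,000.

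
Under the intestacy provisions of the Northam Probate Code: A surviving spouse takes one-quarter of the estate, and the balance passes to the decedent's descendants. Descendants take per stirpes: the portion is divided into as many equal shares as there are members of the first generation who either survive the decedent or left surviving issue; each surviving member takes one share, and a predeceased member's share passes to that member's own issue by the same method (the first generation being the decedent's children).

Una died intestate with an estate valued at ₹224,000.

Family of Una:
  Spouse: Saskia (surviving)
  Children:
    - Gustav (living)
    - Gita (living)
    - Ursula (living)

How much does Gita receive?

Gita receives ₹56,000.

Saskia takes one-quarter of ₹224,000 = ₹56,000. The remaining ₹168,000 passes to the descendants.
The descendants' portion (₹168,000) is divided into 3 shares of ₹56,000: Gustav, Gita, and Ursula each take ₹56,000.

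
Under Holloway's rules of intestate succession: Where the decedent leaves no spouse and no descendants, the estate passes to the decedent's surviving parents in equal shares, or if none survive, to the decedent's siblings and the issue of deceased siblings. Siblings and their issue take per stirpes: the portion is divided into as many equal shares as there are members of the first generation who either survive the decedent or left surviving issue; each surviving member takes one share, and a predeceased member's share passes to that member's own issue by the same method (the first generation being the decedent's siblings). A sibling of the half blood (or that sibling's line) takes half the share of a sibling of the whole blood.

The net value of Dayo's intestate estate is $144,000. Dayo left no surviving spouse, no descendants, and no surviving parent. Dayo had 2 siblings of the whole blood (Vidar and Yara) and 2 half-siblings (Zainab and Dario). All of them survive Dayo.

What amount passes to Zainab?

The entire $144,000 passes to the siblings and their issue.
Counting each half-blood sibling's line as half a unit, there are 3 units in $144,000, so one unit is $48,000. Whole-blood lines (Vidar and Yara) take $48,000 each; half-blood lines (Zainab and Dario) take $24,000 each.

Zainab receives $24,000.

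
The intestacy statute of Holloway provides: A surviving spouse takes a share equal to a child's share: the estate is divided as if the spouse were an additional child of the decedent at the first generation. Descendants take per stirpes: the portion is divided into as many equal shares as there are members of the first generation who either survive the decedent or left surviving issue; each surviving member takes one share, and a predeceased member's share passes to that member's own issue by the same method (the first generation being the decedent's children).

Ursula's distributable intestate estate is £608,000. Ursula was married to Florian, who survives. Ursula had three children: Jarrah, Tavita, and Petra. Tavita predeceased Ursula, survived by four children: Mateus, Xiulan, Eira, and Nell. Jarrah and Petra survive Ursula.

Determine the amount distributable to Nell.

The spouse counts as an additional share at the children's level, so there are 4 primary shares of £152,000. Florian takes one such share (£152,000).
The children's combined portion (£456,000) is divided into 3 shares of £152,000: Jarrah and Petra each take £152,000; Tavita's £152,000 share passes to Tavita's issue.
Tavita's share (£152,000) is divided into 4 shares of £38,000: Mateus, Xiulan, Eira, and Nell each take £38,000.

Nell receives £38,000.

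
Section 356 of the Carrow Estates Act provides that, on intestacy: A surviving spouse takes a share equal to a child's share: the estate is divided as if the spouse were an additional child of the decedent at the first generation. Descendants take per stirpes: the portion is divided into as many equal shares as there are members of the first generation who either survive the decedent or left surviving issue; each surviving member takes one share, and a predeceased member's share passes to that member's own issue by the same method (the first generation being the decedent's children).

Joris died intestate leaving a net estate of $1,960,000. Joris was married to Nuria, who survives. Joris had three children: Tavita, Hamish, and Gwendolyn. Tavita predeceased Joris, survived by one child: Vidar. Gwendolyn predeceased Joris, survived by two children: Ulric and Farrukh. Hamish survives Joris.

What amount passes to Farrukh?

Farrukh receives $245,000.

The spouse counts as an additional share at the children's level, so there are 4 primary shares of $490,000. Nuria takes one such share ($490,000).
The children's combined portion ($1,470,000) is divided into 3 shares of $490,000: Hamish takes $490,000; Tavita's $490,000 share passes to Tavita's issue; Gwendolyn's $490,000 share passes to Gwendolyn's issue.
Tavita's share ($490,000) passes entirely to Vidar.
Gwendolyn's share ($490,000) is divided into 2 shares of $245,000: Ulric and Farrukh each take $245,000.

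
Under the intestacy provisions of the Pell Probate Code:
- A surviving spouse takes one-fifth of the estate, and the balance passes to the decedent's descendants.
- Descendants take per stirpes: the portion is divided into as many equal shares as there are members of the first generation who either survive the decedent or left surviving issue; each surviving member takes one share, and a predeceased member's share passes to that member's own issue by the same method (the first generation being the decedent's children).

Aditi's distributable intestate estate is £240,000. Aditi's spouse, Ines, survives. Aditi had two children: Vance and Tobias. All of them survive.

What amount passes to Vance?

Ines takes one-fifth of £240,000 = £48,000. The remaining £192,000 passes to the descendants.
The descendants' portion (£192,000) is divided into 2 shares of £96,000: Vance and Tobias each take £96,000.

Vance receives £96,000.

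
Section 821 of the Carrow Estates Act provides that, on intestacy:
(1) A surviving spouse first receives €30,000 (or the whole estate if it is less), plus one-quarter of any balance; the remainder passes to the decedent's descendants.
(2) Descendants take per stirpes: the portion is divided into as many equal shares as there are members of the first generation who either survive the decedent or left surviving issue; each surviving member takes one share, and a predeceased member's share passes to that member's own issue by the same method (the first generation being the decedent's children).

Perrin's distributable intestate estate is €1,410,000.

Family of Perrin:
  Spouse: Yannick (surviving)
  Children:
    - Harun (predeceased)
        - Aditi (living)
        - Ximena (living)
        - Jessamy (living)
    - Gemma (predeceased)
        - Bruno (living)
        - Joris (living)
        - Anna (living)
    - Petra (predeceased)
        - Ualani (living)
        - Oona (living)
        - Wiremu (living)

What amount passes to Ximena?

Ximena receives €115,000.

Yannick first takes €30,000, leaving a balance of €1,380,000. Yannick then takes one-quarter of the balance (€345,000), for a total of €375,000. The remaining €1,035,000 passes to the descendants.
The descendants' portion (€1,035,000) is divided into 3 shares of €345,000: Harun's €345,000 share passes to Harun's issue; Gemma's €345,000 share passes to Gemma's issue; Petra's €345,000 share passes to Petra's issue.
Harun's share (€345,000) is divided into 3 shares of €115,000: Aditi, Ximena, and Jessamy each take €115,000.
Gemma's share (€345,000) is divided into 3 shares of €115,000: Bruno, Joris, and Anna each take €115,000.
Petra's share (€345,000) is divided into 3 shares of €115,000: Ualani, Oona, and Wiremu each take €115,000.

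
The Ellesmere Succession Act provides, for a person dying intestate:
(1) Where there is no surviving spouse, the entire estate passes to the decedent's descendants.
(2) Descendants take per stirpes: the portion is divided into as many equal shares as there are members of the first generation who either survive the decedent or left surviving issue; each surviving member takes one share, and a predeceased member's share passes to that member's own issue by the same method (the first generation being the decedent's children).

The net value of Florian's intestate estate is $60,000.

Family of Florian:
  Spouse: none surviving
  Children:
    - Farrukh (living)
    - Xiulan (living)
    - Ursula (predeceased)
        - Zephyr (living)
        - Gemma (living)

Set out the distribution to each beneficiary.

Farrukh: $20,000; Xiulan: $20,000; Zephyr: $10,000; Gemma: $10,000

The entire $60,000 passes to the descendants.
That amount ($60,000) is divided into 3 shares of $20,000: Farrukh and Xiulan each take $20,000; Ursula's $20,000 share passes to Ursula's issue.
Ursula's share ($20,000) is divided into 2 shares of $10,000: Zephyr and Gemma each take $10,000.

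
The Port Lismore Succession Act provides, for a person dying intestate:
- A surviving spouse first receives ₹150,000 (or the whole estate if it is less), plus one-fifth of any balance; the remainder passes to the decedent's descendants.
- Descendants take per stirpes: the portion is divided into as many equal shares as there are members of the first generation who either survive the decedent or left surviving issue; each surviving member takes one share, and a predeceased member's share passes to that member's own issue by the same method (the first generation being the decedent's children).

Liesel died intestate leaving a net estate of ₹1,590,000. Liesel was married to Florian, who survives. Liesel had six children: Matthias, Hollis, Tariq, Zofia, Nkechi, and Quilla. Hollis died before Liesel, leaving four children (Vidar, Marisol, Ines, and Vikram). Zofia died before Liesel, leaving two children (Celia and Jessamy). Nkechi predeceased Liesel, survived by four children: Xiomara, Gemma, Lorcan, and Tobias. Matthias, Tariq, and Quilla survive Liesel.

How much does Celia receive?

Celia receives ₹96,000.

Florian first takes ₹150,000, leaving a balance of ₹1,440,000. Florian then takes one-fifth of the balance (₹288,000), for a total of ₹438,000. The remaining ₹1,152,000 passes to the descendants.
The descendants' portion (₹1,152,000) is divided into 6 shares of ₹192,000: Matthias, Tariq, and Quilla each take ₹192,000; Hollis's ₹192,000 share passes to Hollis's issue; Zofia's ₹192,000 share passes to Zofia's issue; Nkechi's ₹192,000 share passes to Nkechi's issue.
Hollis's share (₹192,000) is divided into 4 shares of ₹48,000: Vidar, Marisol, Ines, and Vikram each take ₹48,000.
Zofia's share (₹192,000) is divided into 2 shares of ₹96,000: Celia and Jessamy each take ₹96,000.
Nkechi's share (₹192,000) is divided into 4 shares of ₹48,000: Xiomara, Gemma, Lorcan, and Tobias each take ₹48,000.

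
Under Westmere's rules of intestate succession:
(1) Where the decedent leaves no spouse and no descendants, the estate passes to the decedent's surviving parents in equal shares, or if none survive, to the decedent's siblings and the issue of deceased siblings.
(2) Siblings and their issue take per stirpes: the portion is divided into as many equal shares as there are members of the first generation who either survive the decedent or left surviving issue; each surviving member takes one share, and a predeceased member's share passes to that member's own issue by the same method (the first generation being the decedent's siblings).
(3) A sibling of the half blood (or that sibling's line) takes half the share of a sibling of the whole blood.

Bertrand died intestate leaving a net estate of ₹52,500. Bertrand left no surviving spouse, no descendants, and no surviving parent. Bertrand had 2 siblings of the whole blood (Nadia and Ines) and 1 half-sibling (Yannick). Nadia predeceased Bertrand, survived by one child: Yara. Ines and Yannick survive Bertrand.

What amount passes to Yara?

The entire ₹52,500 passes to the siblings and their issue.
Counting each half-blood sibling's line as half a unit, there are 5/2 units in ₹52,500, so one unit is ₹21,000. Whole-blood lines (Nadia and Ines) take ₹21,000 each; half-blood lines (Yannick) take ₹10,500 each.
Nadia's share (₹21,000) passes entirely to Yara.

Yara receives ₹21,000.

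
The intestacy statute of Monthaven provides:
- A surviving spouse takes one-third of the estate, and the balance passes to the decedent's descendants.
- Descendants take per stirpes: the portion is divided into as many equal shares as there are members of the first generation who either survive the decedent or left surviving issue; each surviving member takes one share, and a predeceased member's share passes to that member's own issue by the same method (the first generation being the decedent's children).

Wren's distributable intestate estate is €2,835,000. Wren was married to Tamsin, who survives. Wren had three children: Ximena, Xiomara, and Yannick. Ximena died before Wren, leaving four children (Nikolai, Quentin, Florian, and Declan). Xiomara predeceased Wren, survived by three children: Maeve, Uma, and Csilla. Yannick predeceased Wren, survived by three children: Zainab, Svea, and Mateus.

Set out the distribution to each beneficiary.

Tamsin takes one-third of €2,835,000 = €945,000. The remaining €1,890,000 passes to the descendants.
The descendants' portion (€1,890,000) is divided into 3 shares of €630,000: Ximena's €630,000 share passes to Ximena's issue; Xiomara's €630,000 share passes to Xiomara's issue; Yannick's €630,000 share passes to Yannick's issue.
Ximena's share (€630,000) is divided into 4 shares of €157,500: Nikolai, Quentin, Florian, and Declan each take €157,500.
Xiomara's share (€630,000) is divided into 3 shares of €210,000: Maeve, Uma, and Csilla each take €210,000.
Yannick's share (€630,000) is divided into 3 shares of €210,000: Zainab, Svea, and Mateus each take €210,000.

Tamsin: €945,000; Nikolai: €157,500; Quentin: €157,500; Florian: €157,500; Declan: €157,500; Maeve: €210,000; Uma: €210,000; Csilla: €210,000; Zainab: €210,000; Svea: €210,000; Mateus: €210,000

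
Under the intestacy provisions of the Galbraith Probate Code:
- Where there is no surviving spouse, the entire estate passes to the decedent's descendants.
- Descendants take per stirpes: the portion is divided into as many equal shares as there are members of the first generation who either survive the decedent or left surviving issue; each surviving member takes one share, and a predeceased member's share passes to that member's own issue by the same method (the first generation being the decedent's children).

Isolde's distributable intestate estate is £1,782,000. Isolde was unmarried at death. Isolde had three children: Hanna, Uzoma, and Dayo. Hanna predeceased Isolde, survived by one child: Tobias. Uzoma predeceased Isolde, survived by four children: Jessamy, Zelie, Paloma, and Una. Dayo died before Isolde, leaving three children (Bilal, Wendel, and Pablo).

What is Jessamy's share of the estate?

The entire £1,782,000 passes to the descendants.
That amount (£1,782,000) is divided into 3 shares of £594,000: Hanna's £594,000 share passes to Hanna's issue; Uzoma's £594,000 share passes to Uzoma's issue; Dayo's £594,000 share passes to Dayo's issue.
Hanna's share (£594,000) passes entirely to Tobias.
Uzoma's share (£594,000) is divided into 4 shares of £148,500: Jessamy, Zelie, Paloma, and Una each take £148,500.
Dayo's share (£594,000) is divided into 3 shares of £198,000: Bilal, Wendel, and Pablo each take £198,000.

Jessamy receives £148,500.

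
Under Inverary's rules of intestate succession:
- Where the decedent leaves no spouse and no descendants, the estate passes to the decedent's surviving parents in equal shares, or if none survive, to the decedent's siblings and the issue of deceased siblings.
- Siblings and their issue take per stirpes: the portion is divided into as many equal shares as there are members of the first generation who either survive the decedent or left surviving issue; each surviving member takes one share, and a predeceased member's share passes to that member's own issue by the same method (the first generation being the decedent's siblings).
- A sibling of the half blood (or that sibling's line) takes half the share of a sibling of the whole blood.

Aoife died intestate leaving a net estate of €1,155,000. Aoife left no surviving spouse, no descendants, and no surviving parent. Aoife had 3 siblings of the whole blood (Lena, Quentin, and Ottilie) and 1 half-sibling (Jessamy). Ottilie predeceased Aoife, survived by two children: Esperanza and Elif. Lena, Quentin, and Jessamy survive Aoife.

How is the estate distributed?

Lena: €330,000; Quentin: €330,000; Esperanza: €165,000; Elif: €165,000; Jessamy: €165,000

The entire €1,155,000 passes to the siblings and their issue.
Counting each half-blood sibling's line as half a unit, there are 7/2 units in €1,155,000, so one unit is €330,000. Whole-blood lines (Lena, Quentin, and Ottilie) take €330,000 each; half-blood lines (Jessamy) take €165,000 each.
Ottilie's share (€330,000) is divided into 2 shares of €165,000: Esperanza and Elif each take €165,000.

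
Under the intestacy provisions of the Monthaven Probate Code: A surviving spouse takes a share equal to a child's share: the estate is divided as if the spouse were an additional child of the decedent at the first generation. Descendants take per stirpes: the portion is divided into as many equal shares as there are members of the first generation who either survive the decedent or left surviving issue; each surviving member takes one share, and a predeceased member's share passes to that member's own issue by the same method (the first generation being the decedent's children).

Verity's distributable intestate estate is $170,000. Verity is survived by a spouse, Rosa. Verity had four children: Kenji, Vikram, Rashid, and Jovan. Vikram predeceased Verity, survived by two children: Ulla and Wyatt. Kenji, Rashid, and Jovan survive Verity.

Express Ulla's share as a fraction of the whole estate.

Ulla receives 1/10 of the estate.

The spouse counts as an additional share at the children's level, so there are 5 primary shares of $34,000. Rosa takes one such share ($34,000).
The children's combined portion ($136,000) is divided into 4 shares of $34,000: Kenji, Rashid, and Jovan each take $34,000; Vikram's $34,000 share passes to Vikram's issue.
Vikram's share ($34,000) is divided into 2 shares of $17,000: Ulla and Wyatt each take $17,000.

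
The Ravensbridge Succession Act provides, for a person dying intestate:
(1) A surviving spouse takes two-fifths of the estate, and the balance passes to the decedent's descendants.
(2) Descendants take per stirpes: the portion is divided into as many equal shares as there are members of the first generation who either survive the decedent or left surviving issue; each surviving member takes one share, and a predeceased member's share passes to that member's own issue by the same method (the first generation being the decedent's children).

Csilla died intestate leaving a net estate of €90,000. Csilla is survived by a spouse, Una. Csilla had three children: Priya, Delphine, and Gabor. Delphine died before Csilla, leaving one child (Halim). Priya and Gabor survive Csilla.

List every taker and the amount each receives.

Una takes two-fifths of €90,000 = €36,000. The remaining €54,000 passes to the descendants.
The descendants' portion (€54,000) is divided into 3 shares of €18,000: Priya and Gabor each take €18,000; Delphine's €18,000 share passes to Delphine's issue.
Delphine's share (€18,000) passes entirely to Halim.

Una: €36,000; Priya: €18,000; Halim: €18,000; Gabor: €18,000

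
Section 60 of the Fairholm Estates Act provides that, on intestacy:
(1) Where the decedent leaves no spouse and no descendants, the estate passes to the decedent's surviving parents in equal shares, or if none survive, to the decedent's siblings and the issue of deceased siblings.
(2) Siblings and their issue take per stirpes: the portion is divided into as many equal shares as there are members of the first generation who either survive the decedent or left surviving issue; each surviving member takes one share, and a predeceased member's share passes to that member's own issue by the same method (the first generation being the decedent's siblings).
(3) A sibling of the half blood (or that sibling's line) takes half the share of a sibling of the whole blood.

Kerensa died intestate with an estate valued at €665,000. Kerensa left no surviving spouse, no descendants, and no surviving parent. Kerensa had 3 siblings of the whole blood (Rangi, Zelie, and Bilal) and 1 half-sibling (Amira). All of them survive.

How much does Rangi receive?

The entire €665,000 passes to the siblings and their issue.
Counting each half-blood sibling's line as half a unit, there are 7/2 units in €665,000, so one unit is €190,000. Whole-blood lines (Rangi, Zelie, and Bilal) take €190,000 each; half-blood lines (Amira) take €95,000 each.

Rangi receives €190,000.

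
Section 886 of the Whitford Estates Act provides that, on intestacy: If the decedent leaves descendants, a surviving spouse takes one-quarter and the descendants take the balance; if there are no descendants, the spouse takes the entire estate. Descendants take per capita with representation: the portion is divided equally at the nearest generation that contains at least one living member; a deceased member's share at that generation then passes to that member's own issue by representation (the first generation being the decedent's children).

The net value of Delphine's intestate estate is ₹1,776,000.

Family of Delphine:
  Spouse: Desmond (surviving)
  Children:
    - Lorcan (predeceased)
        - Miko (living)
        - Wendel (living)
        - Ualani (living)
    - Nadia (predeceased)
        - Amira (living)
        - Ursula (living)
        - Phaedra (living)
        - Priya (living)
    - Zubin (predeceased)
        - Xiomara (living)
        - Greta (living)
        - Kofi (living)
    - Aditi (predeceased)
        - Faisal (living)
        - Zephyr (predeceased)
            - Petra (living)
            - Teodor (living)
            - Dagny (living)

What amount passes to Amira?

Desmond takes one-quarter of ₹1,776,000 = ₹444,000. The remaining ₹1,332,000 passes to the descendants.
No child survives, so the initial division is made at the grandchildren's generation.
The descendants' portion (₹1,332,000) is divided into 12 shares of ₹111,000: Miko, Wendel, Ualani, Amira, Ursula, Phaedra, Priya, Xiomara, Greta, Kofi, and Faisal each take ₹111,000; Zephyr's ₹111,000 share passes to Zephyr's issue.
Zephyr's share (₹111,000) is divided into 3 shares of ₹37,000: Petra, Teodor, and Dagny each take ₹37,000.

Amira receives ₹111,000.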